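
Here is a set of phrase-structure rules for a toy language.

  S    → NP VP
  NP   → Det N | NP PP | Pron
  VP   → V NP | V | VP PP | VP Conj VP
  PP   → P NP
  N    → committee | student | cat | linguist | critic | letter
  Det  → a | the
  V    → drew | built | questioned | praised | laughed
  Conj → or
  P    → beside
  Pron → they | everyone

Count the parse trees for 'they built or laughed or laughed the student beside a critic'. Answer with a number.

7

Two of the 7 distinct bracketings:
[S [NP [Pron they]] [VP [VP [VP [V built]] [Conj or] [VP [VP [V laughed]] [Conj or] [VP [V laughed] [NP [Det the] [N student]]]]] [PP [P beside] [NP [Det a] [N critic]]]]]
[S [NP [Pron they]] [VP [VP [VP [VP [V built]] [Conj or] [VP [V laughed]]] [Conj or] [VP [V laughed] [NP [Det the] [N student]]]] [PP [P beside] [NP [Det a] [N critic]]]]]
The trees differ in how a recursive rule is bracketed over the same span.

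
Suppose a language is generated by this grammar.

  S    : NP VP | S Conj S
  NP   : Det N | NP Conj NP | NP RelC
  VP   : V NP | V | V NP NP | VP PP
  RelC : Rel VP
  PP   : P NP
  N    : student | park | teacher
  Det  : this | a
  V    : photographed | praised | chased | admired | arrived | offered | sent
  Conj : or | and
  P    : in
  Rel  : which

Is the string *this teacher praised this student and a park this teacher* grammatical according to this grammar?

Grammatical

S
  NP
    Det: this
    N: teacher
  VP
    V: praised
    NP
      NP
        Det: this
        N: student
      Conj: and
      NP
        Det: a
        N: park
    NP
      Det: this
      N: teacher
Each bracket corresponds to one application of a listed rule, so the string is derivable from S.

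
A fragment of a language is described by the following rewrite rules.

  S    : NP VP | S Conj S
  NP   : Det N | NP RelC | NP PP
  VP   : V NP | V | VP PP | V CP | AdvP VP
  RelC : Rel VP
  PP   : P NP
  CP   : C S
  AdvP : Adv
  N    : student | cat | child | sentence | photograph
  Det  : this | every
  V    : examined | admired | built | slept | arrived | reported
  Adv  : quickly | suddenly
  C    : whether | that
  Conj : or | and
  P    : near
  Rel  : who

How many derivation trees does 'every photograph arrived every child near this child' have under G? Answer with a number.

2

The two bracketings:
[S [NP [Det every] [N photograph]] [VP [V arrived] [NP [NP [Det every] [N child]] [PP [P near] [NP [Det this] [N child]]]]]]
[S [NP [Det every] [N photograph]] [VP [VP [V arrived] [NP [Det every] [N child]]] [PP [P near] [NP [Det this] [N child]]]]]
The difference turns on whether NP → NP PP is used at the relevant span, versus an alternative expansion of NP.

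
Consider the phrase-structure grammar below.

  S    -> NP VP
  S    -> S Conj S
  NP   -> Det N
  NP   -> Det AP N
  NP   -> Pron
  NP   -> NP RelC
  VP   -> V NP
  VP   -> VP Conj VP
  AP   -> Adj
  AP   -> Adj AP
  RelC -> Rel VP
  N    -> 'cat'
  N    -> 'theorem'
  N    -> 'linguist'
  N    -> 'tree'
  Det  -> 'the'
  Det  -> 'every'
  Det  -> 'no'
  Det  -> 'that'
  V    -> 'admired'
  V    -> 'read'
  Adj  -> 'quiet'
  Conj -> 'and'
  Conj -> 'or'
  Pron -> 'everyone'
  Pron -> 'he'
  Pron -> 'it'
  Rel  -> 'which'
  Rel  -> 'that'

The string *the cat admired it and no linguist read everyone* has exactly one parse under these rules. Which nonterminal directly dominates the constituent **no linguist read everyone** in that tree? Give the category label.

S

[S [S [NP [Det the] [N cat]] [VP [V admired] [NP [Pron it]]]] [Conj and] [S [NP [Det no] [N linguist]] [VP [V read] [NP [Pron everyone]]]]]
The span 'no linguist read everyone' is the S node built by S → NP VP.
Its mother is the S built by S → S Conj S.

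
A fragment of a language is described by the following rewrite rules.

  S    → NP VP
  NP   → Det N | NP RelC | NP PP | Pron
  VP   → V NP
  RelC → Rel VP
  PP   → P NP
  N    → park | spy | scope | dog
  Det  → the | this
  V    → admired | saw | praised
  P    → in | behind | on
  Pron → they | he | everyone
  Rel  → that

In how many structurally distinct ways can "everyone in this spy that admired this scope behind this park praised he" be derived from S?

5

Two of the 5 distinct bracketings:
[S [NP [NP [NP [Pron everyone]] [PP [P in] [NP [Det this] [N spy]]]] [RelC [Rel that] [VP [V admired] [NP [NP [Det this] [N scope]] [PP [P behind] [NP [Det this] [N park]]]]]]] [VP [V praised] [NP [Pron he]]]]
[S [NP [NP [Pron everyone]] [PP [P in] [NP [NP [Det this] [N spy]] [RelC [Rel that] [VP [V admired] [NP [NP [Det this] [N scope]] [PP [P behind] [NP [Det this] [N park]]]]]]]]] [VP [V praised] [NP [Pron he]]]]
The trees differ in how a recursive rule is bracketed over the same span.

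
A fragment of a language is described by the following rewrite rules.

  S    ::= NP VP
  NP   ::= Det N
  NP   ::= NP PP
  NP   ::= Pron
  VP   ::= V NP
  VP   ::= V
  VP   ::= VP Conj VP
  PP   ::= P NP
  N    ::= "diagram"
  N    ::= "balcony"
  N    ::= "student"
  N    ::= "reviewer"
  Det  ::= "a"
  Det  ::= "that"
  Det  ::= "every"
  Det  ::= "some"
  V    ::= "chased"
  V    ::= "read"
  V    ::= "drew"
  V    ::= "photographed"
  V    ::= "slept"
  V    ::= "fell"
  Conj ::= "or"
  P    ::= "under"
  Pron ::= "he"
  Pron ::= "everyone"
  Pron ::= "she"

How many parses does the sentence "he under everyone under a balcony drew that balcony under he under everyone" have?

Two of the 4 distinct bracketings:
[S [NP [NP [Pron he]] [PP [P under] [NP [NP [Pron everyone]] [PP [P under] [NP [Det a] [N balcony]]]]]] [VP [V drew] [NP [NP [Det that] [N balcony]] [PP [P under] [NP [NP [Pron he]] [PP [P under] [NP [Pron everyone]]]]]]]]
[S [NP [NP [Pron he]] [PP [P under] [NP [NP [Pron everyone]] [PP [P under] [NP [Det a] [N balcony]]]]]] [VP [V drew] [NP [NP [NP [Det that] [N balcony]] [PP [P under] [NP [Pron he]]]] [PP [P under] [NP [Pron everyone]]]]]]
The trees differ in how a recursive rule is bracketed over the same span.

4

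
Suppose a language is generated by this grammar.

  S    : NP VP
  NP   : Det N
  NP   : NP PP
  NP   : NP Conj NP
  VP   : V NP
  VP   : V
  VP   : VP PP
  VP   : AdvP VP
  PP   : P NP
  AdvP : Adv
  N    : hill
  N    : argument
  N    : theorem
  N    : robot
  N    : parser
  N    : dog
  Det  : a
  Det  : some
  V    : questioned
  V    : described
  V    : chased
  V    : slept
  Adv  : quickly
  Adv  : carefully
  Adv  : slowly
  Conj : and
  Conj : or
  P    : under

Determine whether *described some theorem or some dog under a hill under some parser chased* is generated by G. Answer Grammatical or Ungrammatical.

For S → NP VP, no prefix of the string parses as an NP.

Ungrammatical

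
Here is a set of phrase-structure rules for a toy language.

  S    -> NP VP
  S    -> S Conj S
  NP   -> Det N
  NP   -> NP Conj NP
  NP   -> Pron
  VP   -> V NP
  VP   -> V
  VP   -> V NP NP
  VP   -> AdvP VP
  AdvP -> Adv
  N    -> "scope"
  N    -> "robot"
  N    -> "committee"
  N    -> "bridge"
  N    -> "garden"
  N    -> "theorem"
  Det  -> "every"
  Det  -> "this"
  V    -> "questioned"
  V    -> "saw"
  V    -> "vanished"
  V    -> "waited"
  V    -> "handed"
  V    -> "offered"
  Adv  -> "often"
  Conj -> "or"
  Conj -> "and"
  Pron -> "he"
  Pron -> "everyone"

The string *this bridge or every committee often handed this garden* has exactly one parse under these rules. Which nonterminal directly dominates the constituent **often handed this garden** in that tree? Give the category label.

S

[S [NP [NP [Det this] [N bridge]] [Conj or] [NP [Det every] [N committee]]] [VP [AdvP [Adv often]] [VP [V handed] [NP [Det this] [N garden]]]]]
The span 'often handed this garden' is the VP node built by VP → AdvP VP.
Its mother is the S built by S → NP VP.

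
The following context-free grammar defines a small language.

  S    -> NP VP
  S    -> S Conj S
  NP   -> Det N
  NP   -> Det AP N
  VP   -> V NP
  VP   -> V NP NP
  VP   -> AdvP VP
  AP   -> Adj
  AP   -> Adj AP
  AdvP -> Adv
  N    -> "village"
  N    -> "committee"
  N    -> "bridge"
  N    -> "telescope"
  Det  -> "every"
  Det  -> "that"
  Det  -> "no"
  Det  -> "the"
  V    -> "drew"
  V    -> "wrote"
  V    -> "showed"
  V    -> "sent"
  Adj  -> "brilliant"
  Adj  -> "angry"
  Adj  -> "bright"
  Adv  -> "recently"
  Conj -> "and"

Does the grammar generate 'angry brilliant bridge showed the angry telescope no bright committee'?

For S → NP VP, no prefix of the string parses as an NP. The alternative S rule S → S Conj S likewise has no satisfying split.

Ungrammatical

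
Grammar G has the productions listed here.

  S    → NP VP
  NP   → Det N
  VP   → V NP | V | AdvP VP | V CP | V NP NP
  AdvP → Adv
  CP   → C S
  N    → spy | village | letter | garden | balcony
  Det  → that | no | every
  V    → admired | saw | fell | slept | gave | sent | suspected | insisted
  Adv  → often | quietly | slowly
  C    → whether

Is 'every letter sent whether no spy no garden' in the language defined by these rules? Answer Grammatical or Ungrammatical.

For S → NP VP, the only prefix that parses as NP is 'every letter', but the remainder 'sent whether no spy no garden' is not a VP under these rules.

Ungrammatical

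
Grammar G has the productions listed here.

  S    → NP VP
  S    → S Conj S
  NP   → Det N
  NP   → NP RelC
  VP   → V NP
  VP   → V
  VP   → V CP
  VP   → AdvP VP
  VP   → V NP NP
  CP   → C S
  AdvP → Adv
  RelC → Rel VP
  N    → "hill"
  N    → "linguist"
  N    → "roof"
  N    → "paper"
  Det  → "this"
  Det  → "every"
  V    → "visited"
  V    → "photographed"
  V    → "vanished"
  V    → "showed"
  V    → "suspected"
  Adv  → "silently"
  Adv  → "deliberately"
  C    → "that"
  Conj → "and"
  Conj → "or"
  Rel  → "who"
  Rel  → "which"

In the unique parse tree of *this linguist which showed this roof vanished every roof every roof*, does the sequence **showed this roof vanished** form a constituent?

No

[S [NP [NP [Det this] [N linguist]] [RelC [Rel which] [VP [V showed] [NP [Det this] [N roof]]]]] [VP [V vanished] [NP [Det every] [N roof]] [NP [Det every] [N roof]]]]
The smallest constituent containing 'showed this roof vanished' is the S spanning 'this linguist which showed this roof vanished every roof every roof'; no single node in the tree dominates exactly the given words.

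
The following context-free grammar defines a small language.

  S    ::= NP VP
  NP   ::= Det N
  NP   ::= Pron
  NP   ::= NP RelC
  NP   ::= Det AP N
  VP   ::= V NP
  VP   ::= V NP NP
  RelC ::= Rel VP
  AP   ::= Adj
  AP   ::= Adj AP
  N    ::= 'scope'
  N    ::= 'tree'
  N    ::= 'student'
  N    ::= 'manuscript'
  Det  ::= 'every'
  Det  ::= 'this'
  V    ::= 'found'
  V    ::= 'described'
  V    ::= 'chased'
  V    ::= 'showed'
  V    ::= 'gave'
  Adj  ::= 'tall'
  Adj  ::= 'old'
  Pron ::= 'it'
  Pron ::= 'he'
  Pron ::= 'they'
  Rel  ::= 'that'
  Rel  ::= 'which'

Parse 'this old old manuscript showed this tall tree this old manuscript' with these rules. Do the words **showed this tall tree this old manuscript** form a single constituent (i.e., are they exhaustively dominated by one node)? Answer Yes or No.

Yes

[S [NP [Det this] [AP [Adj old] [AP [Adj old]]] [N manuscript]] [VP [V showed] [NP [Det this] [AP [Adj tall]] [N tree]] [NP [Det this] [AP [Adj old]] [N manuscript]]]]
The words 'showed this tall tree this old manuscript' are exhaustively dominated by a single VP node (built by VP → V NP NP), so they form a constituent.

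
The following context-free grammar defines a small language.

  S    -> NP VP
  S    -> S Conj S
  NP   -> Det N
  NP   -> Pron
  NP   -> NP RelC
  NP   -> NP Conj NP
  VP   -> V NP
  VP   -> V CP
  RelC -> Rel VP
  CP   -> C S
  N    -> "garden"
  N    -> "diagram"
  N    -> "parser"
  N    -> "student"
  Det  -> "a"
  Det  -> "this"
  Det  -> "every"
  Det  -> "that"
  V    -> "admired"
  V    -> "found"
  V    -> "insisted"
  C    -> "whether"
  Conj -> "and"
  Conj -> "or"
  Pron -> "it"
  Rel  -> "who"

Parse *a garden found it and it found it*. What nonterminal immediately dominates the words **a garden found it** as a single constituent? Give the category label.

S

S
  S
    NP
      Det: a
      N: garden
    VP
      V: found
      NP
        Pron: it
  Conj: and
  S
    NP
      Pron: it
    VP
      V: found
      NP
        Pron: it
The span 'a garden found it' is the S node built by S → NP VP.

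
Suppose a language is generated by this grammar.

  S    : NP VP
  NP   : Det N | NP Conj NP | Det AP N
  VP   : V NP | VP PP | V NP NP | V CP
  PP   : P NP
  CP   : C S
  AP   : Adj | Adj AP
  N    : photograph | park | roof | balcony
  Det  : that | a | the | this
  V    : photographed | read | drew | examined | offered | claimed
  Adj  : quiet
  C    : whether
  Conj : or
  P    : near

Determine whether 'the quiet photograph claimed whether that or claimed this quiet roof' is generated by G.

Ungrammatical

A Det word can never sit immediately before a Conj word in any string this grammar generates, so the substring 'that or' rules out a derivation.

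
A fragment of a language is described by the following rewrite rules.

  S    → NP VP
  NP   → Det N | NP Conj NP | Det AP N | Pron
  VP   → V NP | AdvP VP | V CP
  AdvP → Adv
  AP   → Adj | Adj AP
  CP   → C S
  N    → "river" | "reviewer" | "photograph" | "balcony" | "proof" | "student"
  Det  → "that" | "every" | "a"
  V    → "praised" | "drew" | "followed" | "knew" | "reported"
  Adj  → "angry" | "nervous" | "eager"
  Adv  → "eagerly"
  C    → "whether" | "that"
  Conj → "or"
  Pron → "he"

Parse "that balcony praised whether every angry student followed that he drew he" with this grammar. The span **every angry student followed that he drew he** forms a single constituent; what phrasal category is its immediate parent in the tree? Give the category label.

[S [NP [Det that] [N balcony]] [VP [V praised] [CP [C whether] [S [NP [Det every] [AP [Adj angry]] [N student]] [VP [V followed] [CP [C that] [S [NP [Pron he]] [VP [V drew] [NP [Pron he]]]]]]]]]]
The span 'every angry student followed that he drew he' is the S node built by S → NP VP.
Its mother is the CP built by CP → C S.

CP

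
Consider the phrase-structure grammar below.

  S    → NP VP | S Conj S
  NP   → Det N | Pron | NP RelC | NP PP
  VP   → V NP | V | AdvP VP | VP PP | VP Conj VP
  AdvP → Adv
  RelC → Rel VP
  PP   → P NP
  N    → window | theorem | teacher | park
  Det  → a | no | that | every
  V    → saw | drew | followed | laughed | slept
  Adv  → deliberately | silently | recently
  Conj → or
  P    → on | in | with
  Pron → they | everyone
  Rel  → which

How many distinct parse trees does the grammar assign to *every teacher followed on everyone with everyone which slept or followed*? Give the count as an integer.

6

Two of the 6 distinct bracketings:
[S [NP [Det every] [N teacher]] [VP [VP [V followed]] [PP [P on] [NP [NP [NP [Pron everyone]] [PP [P with] [NP [Pron everyone]]]] [RelC [Rel which] [VP [VP [V slept]] [Conj or] [VP [V followed]]]]]]]]
[S [NP [Det every] [N teacher]] [VP [VP [V followed]] [PP [P on] [NP [NP [Pron everyone]] [PP [P with] [NP [NP [Pron everyone]] [RelC [Rel which] [VP [VP [V slept]] [Conj or] [VP [V followed]]]]]]]]]]
The trees differ in how a recursive rule is bracketed over the same span.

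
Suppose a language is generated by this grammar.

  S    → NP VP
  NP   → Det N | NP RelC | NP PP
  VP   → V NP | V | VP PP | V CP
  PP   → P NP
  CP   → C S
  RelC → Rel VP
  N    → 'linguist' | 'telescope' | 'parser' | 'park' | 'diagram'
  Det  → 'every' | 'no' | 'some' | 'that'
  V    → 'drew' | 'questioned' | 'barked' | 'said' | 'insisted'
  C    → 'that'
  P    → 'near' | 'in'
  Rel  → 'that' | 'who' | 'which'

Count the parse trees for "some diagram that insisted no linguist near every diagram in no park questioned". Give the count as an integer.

9

Two of the 9 distinct bracketings:
[S [NP [NP [Det some] [N diagram]] [RelC [Rel that] [VP [V insisted] [NP [NP [Det no] [N linguist]] [PP [P near] [NP [NP [Det every] [N diagram]] [PP [P in] [NP [Det no] [N park]]]]]]]]] [VP [V questioned]]]
[S [NP [NP [Det some] [N diagram]] [RelC [Rel that] [VP [V insisted] [NP [NP [NP [Det no] [N linguist]] [PP [P near] [NP [Det every] [N diagram]]]] [PP [P in] [NP [Det no] [N park]]]]]]] [VP [V questioned]]]
The trees differ in how a recursive rule is bracketed over the same span.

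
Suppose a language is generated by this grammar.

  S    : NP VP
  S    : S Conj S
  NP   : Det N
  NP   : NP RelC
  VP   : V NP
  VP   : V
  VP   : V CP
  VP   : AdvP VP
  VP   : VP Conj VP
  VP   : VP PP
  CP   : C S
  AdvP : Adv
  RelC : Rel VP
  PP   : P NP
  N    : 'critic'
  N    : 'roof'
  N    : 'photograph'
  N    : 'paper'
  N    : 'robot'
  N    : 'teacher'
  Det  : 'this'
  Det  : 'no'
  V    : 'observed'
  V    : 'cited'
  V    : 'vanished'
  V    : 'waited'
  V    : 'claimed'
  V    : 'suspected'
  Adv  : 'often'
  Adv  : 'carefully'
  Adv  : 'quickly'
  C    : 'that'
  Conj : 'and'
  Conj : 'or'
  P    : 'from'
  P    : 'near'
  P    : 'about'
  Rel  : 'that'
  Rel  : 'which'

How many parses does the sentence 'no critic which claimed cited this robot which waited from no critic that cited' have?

3

Two of the 3 distinct bracketings:
[S [NP [NP [Det no] [N critic]] [RelC [Rel which] [VP [V claimed]]]] [VP [V cited] [NP [NP [Det this] [N robot]] [RelC [Rel which] [VP [VP [V waited]] [PP [P from] [NP [NP [Det no] [N critic]] [RelC [Rel that] [VP [V cited]]]]]]]]]]
[S [NP [NP [Det no] [N critic]] [RelC [Rel which] [VP [V claimed]]]] [VP [V cited] [NP [NP [NP [Det this] [N robot]] [RelC [Rel which] [VP [VP [V waited]] [PP [P from] [NP [Det no] [N critic]]]]]] [RelC [Rel that] [VP [V cited]]]]]]
The trees differ in how a recursive rule is bracketed over the same span.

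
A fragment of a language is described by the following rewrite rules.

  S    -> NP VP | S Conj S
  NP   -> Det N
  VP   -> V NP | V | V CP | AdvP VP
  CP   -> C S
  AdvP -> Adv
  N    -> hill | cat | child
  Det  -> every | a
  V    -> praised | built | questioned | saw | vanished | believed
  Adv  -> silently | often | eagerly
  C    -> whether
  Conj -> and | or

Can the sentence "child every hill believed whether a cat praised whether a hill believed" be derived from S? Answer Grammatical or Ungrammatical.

Ungrammatical

An N word can never sit immediately before a Det word in any string this grammar generates, so the substring 'child every' rules out a derivation.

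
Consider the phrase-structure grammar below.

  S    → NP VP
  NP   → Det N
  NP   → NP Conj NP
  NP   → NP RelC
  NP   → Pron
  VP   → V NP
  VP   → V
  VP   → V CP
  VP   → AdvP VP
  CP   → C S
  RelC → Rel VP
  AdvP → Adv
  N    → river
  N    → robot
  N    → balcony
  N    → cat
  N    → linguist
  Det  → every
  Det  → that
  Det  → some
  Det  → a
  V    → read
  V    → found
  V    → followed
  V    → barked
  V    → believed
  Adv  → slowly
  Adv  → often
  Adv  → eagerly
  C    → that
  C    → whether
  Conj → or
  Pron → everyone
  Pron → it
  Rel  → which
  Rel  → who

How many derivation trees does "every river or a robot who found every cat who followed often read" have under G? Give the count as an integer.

Two of the 5 distinct bracketings:
[S [NP [NP [Det every] [N river]] [Conj or] [NP [NP [Det a] [N robot]] [RelC [Rel who] [VP [V found] [NP [NP [Det every] [N cat]] [RelC [Rel who] [VP [V followed]]]]]]]] [VP [AdvP [Adv often]] [VP [V read]]]]
[S [NP [NP [Det every] [N river]] [Conj or] [NP [NP [NP [Det a] [N robot]] [RelC [Rel who] [VP [V found] [NP [Det every] [N cat]]]]] [RelC [Rel who] [VP [V followed]]]]] [VP [AdvP [Adv often]] [VP [V read]]]]
The trees differ in how a recursive rule is bracketed over the same span.

5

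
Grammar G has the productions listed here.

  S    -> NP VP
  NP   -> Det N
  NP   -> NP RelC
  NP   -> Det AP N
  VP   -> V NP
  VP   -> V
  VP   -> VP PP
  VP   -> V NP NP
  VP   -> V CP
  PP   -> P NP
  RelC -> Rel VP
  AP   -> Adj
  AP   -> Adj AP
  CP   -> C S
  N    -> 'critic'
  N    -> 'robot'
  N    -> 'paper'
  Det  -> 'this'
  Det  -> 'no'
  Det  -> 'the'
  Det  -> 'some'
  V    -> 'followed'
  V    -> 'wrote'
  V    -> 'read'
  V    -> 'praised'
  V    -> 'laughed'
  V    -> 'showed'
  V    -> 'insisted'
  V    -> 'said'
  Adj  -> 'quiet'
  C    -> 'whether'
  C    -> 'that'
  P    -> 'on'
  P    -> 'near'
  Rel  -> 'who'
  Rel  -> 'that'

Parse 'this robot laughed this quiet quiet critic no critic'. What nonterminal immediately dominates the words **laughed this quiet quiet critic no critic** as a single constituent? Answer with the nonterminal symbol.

[S [NP [Det this] [N robot]] [VP [V laughed] [NP [Det this] [AP [Adj quiet] [AP [Adj quiet]]] [N critic]] [NP [Det no] [N critic]]]]
The span 'laughed this quiet quiet critic no critic' is the VP node built by VP → V NP NP.

VP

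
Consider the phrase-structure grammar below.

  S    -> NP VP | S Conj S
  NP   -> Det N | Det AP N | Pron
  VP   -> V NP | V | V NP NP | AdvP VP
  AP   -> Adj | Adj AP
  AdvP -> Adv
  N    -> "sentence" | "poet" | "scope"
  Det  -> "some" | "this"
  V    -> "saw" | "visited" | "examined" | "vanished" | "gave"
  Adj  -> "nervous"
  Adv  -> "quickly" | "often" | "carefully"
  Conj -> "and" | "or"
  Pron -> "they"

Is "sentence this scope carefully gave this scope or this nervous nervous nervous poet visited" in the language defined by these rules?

Ungrammatical

For S → NP VP, no prefix of the string parses as an NP. The alternative S rule S → S Conj S likewise has no satisfying split.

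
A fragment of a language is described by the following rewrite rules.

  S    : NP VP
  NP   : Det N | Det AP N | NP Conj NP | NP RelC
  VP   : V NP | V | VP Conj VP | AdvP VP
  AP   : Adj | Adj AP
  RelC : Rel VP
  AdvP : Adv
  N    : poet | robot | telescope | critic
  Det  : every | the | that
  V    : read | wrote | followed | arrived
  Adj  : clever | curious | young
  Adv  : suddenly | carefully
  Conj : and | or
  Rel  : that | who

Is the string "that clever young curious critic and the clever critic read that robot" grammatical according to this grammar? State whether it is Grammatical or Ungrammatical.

Grammatical

S
  NP
    NP
      Det: that
      AP
        Adj: clever
        AP
          Adj: young
          AP
            Adj: curious
      N: critic
    Conj: and
    NP
      Det: the
      AP
        Adj: clever
      N: critic
  VP
    V: read
    NP
      Det: that
      N: robot
Every word is introduced by a lexical rule and the phrasal rules combine the resulting categories into a single S.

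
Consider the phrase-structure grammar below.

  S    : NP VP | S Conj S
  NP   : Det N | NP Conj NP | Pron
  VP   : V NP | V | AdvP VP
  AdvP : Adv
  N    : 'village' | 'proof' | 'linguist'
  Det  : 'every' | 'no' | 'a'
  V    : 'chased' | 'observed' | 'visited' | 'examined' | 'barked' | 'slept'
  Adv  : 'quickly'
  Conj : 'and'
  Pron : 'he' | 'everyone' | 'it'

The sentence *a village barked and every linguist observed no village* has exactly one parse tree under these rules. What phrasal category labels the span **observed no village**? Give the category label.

VP

[S [S [NP [Det a] [N village]] [VP [V barked]]] [Conj and] [S [NP [Det every] [N linguist]] [VP [V observed] [NP [Det no] [N village]]]]]
The span 'observed no village' is the VP node built by VP → V NP.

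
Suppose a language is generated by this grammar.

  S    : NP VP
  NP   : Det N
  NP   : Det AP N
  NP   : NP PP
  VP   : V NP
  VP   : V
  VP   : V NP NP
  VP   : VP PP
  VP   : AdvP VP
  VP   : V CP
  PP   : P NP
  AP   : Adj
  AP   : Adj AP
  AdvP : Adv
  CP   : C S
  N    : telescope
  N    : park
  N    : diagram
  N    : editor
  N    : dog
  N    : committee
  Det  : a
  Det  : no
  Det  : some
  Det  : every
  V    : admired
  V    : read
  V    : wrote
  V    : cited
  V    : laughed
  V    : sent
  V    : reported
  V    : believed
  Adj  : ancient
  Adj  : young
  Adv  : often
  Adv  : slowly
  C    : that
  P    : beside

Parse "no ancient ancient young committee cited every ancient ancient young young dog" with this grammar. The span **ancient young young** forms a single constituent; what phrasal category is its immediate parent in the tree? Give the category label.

S
  NP
    Det: no
    AP
      Adj: ancient
      AP
        Adj: ancient
        AP
          Adj: young
    N: committee
  VP
    V: cited
    NP
      Det: every
      AP
        Adj: ancient
        AP
          Adj: ancient
          AP
            Adj: young
            AP
              Adj: young
      N: dog
The span 'ancient young young' is the AP node built by AP → Adj AP.
Its mother is the AP built by AP → Adj AP.

AP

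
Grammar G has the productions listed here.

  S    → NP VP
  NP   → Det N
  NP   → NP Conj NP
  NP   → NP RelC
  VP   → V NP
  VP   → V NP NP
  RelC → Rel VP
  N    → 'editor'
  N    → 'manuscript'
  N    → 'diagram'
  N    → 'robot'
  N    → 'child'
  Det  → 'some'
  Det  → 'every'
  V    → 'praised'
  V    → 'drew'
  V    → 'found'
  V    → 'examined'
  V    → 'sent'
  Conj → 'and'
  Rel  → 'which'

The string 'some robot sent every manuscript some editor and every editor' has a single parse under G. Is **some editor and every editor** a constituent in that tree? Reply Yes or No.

Yes

[S [NP [Det some] [N robot]] [VP [V sent] [NP [Det every] [N manuscript]] [NP [NP [Det some] [N editor]] [Conj and] [NP [Det every] [N editor]]]]]
The words 'some editor and every editor' are exhaustively dominated by a single NP node (built by NP → NP Conj NP), so they form a constituent.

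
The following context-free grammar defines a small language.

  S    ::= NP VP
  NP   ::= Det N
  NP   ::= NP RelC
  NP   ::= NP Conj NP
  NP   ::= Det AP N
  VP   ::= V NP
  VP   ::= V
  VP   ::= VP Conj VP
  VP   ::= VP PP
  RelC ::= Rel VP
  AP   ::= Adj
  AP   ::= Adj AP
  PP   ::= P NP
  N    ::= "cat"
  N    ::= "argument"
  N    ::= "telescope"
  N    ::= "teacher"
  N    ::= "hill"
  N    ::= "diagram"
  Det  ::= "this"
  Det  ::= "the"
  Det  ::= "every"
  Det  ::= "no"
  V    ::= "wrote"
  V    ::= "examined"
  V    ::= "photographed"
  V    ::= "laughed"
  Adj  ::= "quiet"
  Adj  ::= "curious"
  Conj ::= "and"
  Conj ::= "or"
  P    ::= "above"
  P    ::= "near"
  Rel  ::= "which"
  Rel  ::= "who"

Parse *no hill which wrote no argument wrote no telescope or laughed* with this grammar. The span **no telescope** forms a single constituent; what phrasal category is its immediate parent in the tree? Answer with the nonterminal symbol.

VP

[S [NP [NP [Det no] [N hill]] [RelC [Rel which] [VP [V wrote] [NP [Det no] [N argument]]]]] [VP [VP [V wrote] [NP [Det no] [N telescope]]] [Conj or] [VP [V laughed]]]]
The span 'no telescope' is the NP node built by NP → Det N.
Its mother is the VP built by VP → V NP.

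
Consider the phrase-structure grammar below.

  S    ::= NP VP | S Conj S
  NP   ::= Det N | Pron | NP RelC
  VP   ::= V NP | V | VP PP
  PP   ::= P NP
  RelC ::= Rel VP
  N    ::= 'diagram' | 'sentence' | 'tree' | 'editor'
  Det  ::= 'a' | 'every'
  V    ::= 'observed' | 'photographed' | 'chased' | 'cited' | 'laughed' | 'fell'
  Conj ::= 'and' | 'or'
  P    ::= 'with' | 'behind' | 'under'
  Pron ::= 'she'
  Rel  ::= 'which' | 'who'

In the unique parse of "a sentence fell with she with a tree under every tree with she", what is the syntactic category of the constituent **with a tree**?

PP

[S [NP [Det a] [N sentence]] [VP [VP [VP [VP [VP [V fell]] [PP [P with] [NP [Pron she]]]] [PP [P with] [NP [Det a] [N tree]]]] [PP [P under] [NP [Det every] [N tree]]]] [PP [P with] [NP [Pron she]]]]]
The span 'with a tree' is the PP node built by PP → P NP.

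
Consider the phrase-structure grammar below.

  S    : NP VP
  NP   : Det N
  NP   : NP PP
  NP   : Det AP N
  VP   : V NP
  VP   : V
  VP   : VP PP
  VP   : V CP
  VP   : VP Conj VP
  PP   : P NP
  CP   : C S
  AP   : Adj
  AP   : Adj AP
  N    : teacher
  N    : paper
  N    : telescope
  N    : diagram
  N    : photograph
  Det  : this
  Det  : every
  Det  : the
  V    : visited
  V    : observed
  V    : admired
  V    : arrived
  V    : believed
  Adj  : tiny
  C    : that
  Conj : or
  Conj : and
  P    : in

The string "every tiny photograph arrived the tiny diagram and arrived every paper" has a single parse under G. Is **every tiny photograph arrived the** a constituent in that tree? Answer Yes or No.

[S [NP [Det every] [AP [Adj tiny]] [N photograph]] [VP [VP [V arrived] [NP [Det the] [AP [Adj tiny]] [N diagram]]] [Conj and] [VP [V arrived] [NP [Det every] [N paper]]]]]
The smallest constituent containing 'every tiny photograph arrived the' is the S spanning 'every tiny photograph arrived the tiny diagram and arrived every paper'; no single node in the tree dominates exactly the given words.

No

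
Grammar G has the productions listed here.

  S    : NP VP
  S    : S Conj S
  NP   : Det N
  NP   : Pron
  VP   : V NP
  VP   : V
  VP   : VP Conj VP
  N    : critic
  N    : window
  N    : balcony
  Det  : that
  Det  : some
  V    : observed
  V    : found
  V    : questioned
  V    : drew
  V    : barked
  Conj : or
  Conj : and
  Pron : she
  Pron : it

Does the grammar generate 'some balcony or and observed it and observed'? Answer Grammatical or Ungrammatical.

Ungrammatical

A Conj word can never sit immediately before a Conj word in any string this grammar generates, so the substring 'or and' rules out a derivation.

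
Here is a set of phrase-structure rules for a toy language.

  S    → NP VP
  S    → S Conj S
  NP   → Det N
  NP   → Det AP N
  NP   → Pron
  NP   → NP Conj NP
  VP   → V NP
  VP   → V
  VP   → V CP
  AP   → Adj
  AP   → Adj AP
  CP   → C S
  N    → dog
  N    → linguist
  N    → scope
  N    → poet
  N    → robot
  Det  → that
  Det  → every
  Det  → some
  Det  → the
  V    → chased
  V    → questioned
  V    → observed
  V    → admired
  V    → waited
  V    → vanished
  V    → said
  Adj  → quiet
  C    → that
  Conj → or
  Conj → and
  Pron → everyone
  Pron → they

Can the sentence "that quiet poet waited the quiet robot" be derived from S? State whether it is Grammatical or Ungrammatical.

S
  NP
    Det: that
    AP
      Adj: quiet
    N: poet
  VP
    V: waited
    NP
      Det: the
      AP
        Adj: quiet
      N: robot
Each bracket corresponds to one application of a listed rule, so the string is derivable from S.

Grammatical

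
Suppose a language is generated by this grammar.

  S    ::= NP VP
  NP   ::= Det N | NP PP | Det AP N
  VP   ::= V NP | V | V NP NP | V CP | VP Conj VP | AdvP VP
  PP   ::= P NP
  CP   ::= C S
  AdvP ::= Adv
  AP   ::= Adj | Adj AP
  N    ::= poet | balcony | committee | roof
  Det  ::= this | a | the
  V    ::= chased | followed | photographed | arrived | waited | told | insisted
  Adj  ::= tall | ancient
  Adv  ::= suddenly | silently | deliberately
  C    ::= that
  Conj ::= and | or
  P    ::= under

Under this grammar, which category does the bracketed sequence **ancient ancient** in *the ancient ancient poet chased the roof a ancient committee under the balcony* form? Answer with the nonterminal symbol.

AP

[S [NP [Det the] [AP [Adj ancient] [AP [Adj ancient]]] [N poet]] [VP [V chased] [NP [Det the] [N roof]] [NP [NP [Det a] [AP [Adj ancient]] [N committee]] [PP [P under] [NP [Det the] [N balcony]]]]]]
The span 'ancient ancient' is the AP node built by AP → Adj AP.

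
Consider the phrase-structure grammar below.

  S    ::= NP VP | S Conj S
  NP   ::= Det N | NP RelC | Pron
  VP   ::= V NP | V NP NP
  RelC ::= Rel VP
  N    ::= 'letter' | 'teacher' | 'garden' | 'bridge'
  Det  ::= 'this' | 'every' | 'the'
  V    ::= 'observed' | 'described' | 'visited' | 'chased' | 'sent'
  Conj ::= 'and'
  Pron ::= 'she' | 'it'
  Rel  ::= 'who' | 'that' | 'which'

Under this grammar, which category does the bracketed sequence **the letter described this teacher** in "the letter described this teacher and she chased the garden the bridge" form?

S

[S [S [NP [Det the] [N letter]] [VP [V described] [NP [Det this] [N teacher]]]] [Conj and] [S [NP [Pron she]] [VP [V chased] [NP [Det the] [N garden]] [NP [Det the] [N bridge]]]]]
The span 'the letter described this teacher' is the S node built by S → NP VP.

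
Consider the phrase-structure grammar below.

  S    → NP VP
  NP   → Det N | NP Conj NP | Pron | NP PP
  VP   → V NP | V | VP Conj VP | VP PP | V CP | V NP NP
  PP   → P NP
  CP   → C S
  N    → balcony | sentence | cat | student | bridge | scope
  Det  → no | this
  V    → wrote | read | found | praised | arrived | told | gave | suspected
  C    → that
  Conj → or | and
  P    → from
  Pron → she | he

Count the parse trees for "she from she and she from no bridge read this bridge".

5

Two of the 5 distinct bracketings:
[S [NP [NP [NP [Pron she]] [PP [P from] [NP [Pron she]]]] [Conj and] [NP [NP [Pron she]] [PP [P from] [NP [Det no] [N bridge]]]]] [VP [V read] [NP [Det this] [N bridge]]]]
[S [NP [NP [Pron she]] [PP [P from] [NP [NP [Pron she]] [Conj and] [NP [NP [Pron she]] [PP [P from] [NP [Det no] [N bridge]]]]]]] [VP [V read] [NP [Det this] [N bridge]]]]
The trees differ in how a recursive rule is bracketed over the same span.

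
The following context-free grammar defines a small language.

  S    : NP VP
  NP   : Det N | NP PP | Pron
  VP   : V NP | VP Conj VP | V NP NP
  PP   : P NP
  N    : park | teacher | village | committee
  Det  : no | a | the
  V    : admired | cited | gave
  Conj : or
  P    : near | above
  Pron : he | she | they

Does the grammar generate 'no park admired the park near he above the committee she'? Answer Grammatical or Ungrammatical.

Grammatical

S
  NP
    Det: no
    N: park
  VP
    V: admired
    NP
      NP
        Det: the
        N: park
      PP
        P: near
        NP
          NP
            Pron: he
          PP
            P: above
            NP
              Det: the
              N: committee
    NP
      Pron: she
Each bracket corresponds to one application of a listed rule, so the string is derivable from S.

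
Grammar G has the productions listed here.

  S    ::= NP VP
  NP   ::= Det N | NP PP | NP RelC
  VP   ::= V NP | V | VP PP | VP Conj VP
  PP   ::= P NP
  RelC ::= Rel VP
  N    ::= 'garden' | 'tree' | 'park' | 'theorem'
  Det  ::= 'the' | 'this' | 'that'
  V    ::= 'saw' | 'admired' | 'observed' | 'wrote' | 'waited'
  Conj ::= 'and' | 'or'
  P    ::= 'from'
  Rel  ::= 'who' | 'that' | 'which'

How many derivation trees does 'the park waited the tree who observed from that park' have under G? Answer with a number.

3

Two of the 3 distinct bracketings:
[S [NP [Det the] [N park]] [VP [V waited] [NP [NP [NP [Det the] [N tree]] [RelC [Rel who] [VP [V observed]]]] [PP [P from] [NP [Det that] [N park]]]]]]
[S [NP [Det the] [N park]] [VP [V waited] [NP [NP [Det the] [N tree]] [RelC [Rel who] [VP [VP [V observed]] [PP [P from] [NP [Det that] [N park]]]]]]]]
The difference turns on whether NP → NP PP is used at the relevant span, versus an alternative expansion of NP.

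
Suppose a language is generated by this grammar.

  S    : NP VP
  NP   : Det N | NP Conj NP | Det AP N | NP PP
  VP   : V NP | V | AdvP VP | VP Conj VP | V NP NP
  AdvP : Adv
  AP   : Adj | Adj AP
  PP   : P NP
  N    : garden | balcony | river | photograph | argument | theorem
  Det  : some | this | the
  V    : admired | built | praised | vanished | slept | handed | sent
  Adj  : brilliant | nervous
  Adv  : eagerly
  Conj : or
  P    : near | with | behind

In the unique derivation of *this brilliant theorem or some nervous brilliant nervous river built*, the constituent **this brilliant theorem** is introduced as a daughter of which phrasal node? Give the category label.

[S [NP [NP [Det this] [AP [Adj brilliant]] [N theorem]] [Conj or] [NP [Det some] [AP [Adj nervous] [AP [Adj brilliant] [AP [Adj nervous]]]] [N river]]] [VP [V built]]]
The span 'this brilliant theorem' is the NP node built by NP → Det AP N.
Its mother is the NP built by NP → NP Conj NP.

NP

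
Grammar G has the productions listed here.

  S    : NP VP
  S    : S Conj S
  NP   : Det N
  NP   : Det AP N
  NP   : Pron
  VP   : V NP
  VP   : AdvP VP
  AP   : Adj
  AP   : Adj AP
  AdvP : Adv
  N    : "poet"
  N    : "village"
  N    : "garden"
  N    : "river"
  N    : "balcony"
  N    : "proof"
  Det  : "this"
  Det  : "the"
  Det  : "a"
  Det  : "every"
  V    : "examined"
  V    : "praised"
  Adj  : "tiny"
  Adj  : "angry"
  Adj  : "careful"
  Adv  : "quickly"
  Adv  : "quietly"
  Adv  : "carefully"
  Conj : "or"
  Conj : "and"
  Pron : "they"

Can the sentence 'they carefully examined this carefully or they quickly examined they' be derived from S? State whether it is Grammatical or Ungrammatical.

A Det word can never sit immediately before an Adv word in any string this grammar generates, so the substring 'this carefully' rules out a derivation.

Ungrammatical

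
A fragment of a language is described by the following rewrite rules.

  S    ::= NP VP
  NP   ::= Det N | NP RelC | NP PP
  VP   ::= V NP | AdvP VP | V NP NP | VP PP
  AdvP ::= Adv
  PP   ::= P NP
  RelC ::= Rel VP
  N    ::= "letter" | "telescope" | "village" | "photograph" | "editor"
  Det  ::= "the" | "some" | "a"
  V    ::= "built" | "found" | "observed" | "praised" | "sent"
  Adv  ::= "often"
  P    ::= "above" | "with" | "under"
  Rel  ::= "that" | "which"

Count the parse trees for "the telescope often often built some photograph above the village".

Two of the 4 distinct bracketings:
[S [NP [Det the] [N telescope]] [VP [AdvP [Adv often]] [VP [AdvP [Adv often]] [VP [V built] [NP [NP [Det some] [N photograph]] [PP [P above] [NP [Det the] [N village]]]]]]]]
[S [NP [Det the] [N telescope]] [VP [AdvP [Adv often]] [VP [AdvP [Adv often]] [VP [VP [V built] [NP [Det some] [N photograph]]] [PP [P above] [NP [Det the] [N village]]]]]]]
The difference turns on whether NP → NP PP is used at the relevant span, versus an alternative expansion of NP.

4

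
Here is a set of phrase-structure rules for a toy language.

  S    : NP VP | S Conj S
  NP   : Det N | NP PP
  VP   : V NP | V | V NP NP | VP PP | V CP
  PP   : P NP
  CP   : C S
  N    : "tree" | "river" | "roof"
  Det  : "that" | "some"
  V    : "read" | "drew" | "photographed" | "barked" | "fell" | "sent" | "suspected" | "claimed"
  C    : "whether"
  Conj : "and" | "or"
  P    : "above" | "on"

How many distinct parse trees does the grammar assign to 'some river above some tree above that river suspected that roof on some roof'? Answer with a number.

4

Two of the 4 distinct bracketings:
[S [NP [NP [Det some] [N river]] [PP [P above] [NP [NP [Det some] [N tree]] [PP [P above] [NP [Det that] [N river]]]]]] [VP [V suspected] [NP [NP [Det that] [N roof]] [PP [P on] [NP [Det some] [N roof]]]]]]
[S [NP [NP [Det some] [N river]] [PP [P above] [NP [NP [Det some] [N tree]] [PP [P above] [NP [Det that] [N river]]]]]] [VP [VP [V suspected] [NP [Det that] [N roof]]] [PP [P on] [NP [Det some] [N roof]]]]]
The difference turns on whether VP → VP PP is used at the relevant span, versus an alternative expansion of VP.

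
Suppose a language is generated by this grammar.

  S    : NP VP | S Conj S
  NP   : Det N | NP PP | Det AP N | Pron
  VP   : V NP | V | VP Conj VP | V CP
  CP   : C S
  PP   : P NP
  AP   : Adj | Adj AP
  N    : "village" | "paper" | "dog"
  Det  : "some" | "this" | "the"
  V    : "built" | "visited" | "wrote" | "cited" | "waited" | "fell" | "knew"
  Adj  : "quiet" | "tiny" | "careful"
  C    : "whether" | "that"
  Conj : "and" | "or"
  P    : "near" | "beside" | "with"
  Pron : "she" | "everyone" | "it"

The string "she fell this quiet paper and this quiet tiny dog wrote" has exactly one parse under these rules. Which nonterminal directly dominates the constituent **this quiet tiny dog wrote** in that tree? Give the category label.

S

[S [S [NP [Pron she]] [VP [V fell] [NP [Det this] [AP [Adj quiet]] [N paper]]]] [Conj and] [S [NP [Det this] [AP [Adj quiet] [AP [Adj tiny]]] [N dog]] [VP [V wrote]]]]
The span 'this quiet tiny dog wrote' is the S node built by S → NP VP.
Its mother is the S built by S → S Conj S.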